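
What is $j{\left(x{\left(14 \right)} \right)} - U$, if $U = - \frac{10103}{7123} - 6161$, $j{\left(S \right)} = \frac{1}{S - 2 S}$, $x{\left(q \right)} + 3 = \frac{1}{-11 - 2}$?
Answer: $\frac{1755888839}{284920} \approx 6162.7$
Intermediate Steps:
$x{\left(q \right)} = - \frac{40}{13}$ ($x{\left(q \right)} = -3 + \frac{1}{-11 - 2} = -3 + \frac{1}{-13} = -3 - \frac{1}{13} = - \frac{40}{13}$)
$j{\left(S \right)} = - \frac{1}{S}$ ($j{\left(S \right)} = \frac{1}{S - 2 S} = \frac{1}{\left(-1\right) S} = - \frac{1}{S}$)
$U = - \frac{43894906}{7123}$ ($U = \left(-10103\right) \frac{1}{7123} - 6161 = - \frac{10103}{7123} - 6161 = - \frac{43894906}{7123} \approx -6162.4$)
$j{\left(x{\left(14 \right)} \right)} - U = - \frac{1}{- \frac{40}{13}} - - \frac{43894906}{7123} = \left(-1\right) \left(- \frac{13}{40}\right) + \frac{43894906}{7123} = \frac{13}{40} + \frac{43894906}{7123} = \frac{1755888839}{284920}$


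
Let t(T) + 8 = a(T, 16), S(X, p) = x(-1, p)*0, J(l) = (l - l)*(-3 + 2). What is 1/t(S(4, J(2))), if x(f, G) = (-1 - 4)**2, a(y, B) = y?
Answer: -1/8 ≈ -0.12500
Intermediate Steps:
x(f, G) = 25 (x(f, G) = (-5)**2 = 25)
J(l) = 0 (J(l) = 0*(-1) = 0)
S(X, p) = 0 (S(X, p) = 25*0 = 0)
t(T) = -8 + T
1/t(S(4, J(2))) = 1/(-8 + 0) = 1/(-8) = -1/8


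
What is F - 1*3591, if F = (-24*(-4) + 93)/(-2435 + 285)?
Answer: -7720839/2150 ≈ -3591.1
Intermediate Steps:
F = -189/2150 (F = (-3*(-32) + 93)/(-2150) = (96 + 93)*(-1/2150) = 189*(-1/2150) = -189/2150 ≈ -0.087907)
F - 1*3591 = -189/2150 - 1*3591 = -189/2150 - 3591 = -7720839/2150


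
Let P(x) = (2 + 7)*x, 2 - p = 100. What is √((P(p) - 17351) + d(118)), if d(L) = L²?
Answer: I*√4309 ≈ 65.643*I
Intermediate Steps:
p = -98 (p = 2 - 1*100 = 2 - 100 = -98)
P(x) = 9*x
√((P(p) - 17351) + d(118)) = √((9*(-98) - 17351) + 118²) = √((-882 - 17351) + 13924) = √(-18233 + 13924) = √(-4309) = I*√4309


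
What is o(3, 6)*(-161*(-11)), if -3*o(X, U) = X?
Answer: -1771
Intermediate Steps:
o(X, U) = -X/3
o(3, 6)*(-161*(-11)) = (-1/3*3)*(-161*(-11)) = -(-1)*(-1771) = -1*1771 = -1771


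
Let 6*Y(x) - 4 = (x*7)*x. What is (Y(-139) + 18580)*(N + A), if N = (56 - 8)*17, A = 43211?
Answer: 10862825737/6 ≈ 1.8105e+9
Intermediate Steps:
Y(x) = ⅔ + 7*x²/6 (Y(x) = ⅔ + ((x*7)*x)/6 = ⅔ + ((7*x)*x)/6 = ⅔ + (7*x²)/6 = ⅔ + 7*x²/6)
N = 816 (N = 48*17 = 816)
(Y(-139) + 18580)*(N + A) = ((⅔ + (7/6)*(-139)²) + 18580)*(816 + 43211) = ((⅔ + (7/6)*19321) + 18580)*44027 = ((⅔ + 135247/6) + 18580)*44027 = (135251/6 + 18580)*44027 = (246731/6)*44027 = 10862825737/6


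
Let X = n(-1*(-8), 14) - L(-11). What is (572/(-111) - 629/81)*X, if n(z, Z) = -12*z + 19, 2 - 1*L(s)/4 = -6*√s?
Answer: 3290945/2997 + 309736*I*√11/999 ≈ 1098.1 + 1028.3*I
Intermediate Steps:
L(s) = 8 + 24*√s (L(s) = 8 - (-24)*√s = 8 + 24*√s)
n(z, Z) = 19 - 12*z
X = -85 - 24*I*√11 (X = (19 - (-12)*(-8)) - (8 + 24*√(-11)) = (19 - 12*8) - (8 + 24*(I*√11)) = (19 - 96) - (8 + 24*I*√11) = -77 + (-8 - 24*I*√11) = -85 - 24*I*√11 ≈ -85.0 - 79.599*I)
(572/(-111) - 629/81)*X = (572/(-111) - 629/81)*(-85 - 24*I*√11) = (572*(-1/111) - 629*1/81)*(-85 - 24*I*√11) = (-572/111 - 629/81)*(-85 - 24*I*√11) = -38717*(-85 - 24*I*√11)/2997 = 3290945/2997 + 309736*I*√11/999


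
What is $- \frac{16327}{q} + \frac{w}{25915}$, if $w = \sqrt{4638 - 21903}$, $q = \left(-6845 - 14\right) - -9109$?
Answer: $- \frac{16327}{2250} + \frac{i \sqrt{17265}}{25915} \approx -7.2564 + 0.0050703 i$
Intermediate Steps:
$q = 2250$ ($q = -6859 + 9109 = 2250$)
$w = i \sqrt{17265}$ ($w = \sqrt{-17265} = i \sqrt{17265} \approx 131.4 i$)
$- \frac{16327}{q} + \frac{w}{25915} = - \frac{16327}{2250} + \frac{i \sqrt{17265}}{25915}$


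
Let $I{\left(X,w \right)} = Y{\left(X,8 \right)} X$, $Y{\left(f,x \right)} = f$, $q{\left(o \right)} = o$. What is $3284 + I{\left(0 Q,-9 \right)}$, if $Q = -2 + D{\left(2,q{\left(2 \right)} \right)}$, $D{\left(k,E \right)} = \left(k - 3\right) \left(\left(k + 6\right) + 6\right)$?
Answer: $3284$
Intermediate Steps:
$D{\left(k,E \right)} = \left(-3 + k\right) \left(12 + k\right)$ ($D{\left(k,E \right)} = \left(-3 + k\right) \left(\left(6 + k\right) + 6\right) = \left(-3 + k\right) \left(12 + k\right)$)
$Q = -16$ ($Q = -2 + \left(-36 + 2^{2} + 9 \cdot 2\right) = -2 + \left(-36 + 4 + 18\right) = -2 - 14 = -16$)
$I{\left(X,w \right)} = X^{2}$ ($I{\left(X,w \right)} = X X = X^{2}$)
$3284 + I{\left(0 Q,-9 \right)} = 3284 + \left(0 \left(-16\right)\right)^{2} = 3284 + 0^{2} = 3284 + 0 = 3284$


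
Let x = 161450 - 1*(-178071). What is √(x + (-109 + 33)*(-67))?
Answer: √344613 ≈ 587.04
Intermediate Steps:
x = 339521 (x = 161450 + 178071 = 339521)
√(x + (-109 + 33)*(-67)) = √(339521 + (-109 + 33)*(-67)) = √(339521 - 76*(-67)) = √(339521 + 5092) = √344613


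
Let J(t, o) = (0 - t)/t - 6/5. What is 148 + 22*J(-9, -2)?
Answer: 498/5 ≈ 99.600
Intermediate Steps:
J(t, o) = -11/5 (J(t, o) = (-t)/t - 6*⅕ = -1 - 6/5 = -11/5)
148 + 22*J(-9, -2) = 148 + 22*(-11/5) = 148 - 242/5 = 498/5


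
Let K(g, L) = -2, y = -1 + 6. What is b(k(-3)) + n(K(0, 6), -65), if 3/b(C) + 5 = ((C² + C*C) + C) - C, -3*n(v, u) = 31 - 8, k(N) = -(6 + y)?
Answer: -1814/237 ≈ -7.6540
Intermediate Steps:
y = 5
k(N) = -11 (k(N) = -(6 + 5) = -1*11 = -11)
n(v, u) = -23/3 (n(v, u) = -(31 - 8)/3 = -⅓*23 = -23/3)
b(C) = 3/(-5 + 2*C²) (b(C) = 3/(-5 + (((C² + C*C) + C) - C)) = 3/(-5 + (((C² + C²) + C) - C)) = 3/(-5 + ((2*C² + C) - C)) = 3/(-5 + ((C + 2*C²) - C)) = 3/(-5 + 2*C²))
b(k(-3)) + n(K(0, 6), -65) = 3/(-5 + 2*(-11)²) - 23/3 = 3/(-5 + 2*121) - 23/3 = 3/(-5 + 242) - 23/3 = 3/237 - 23/3 = 3*(1/237) - 23/3 = 1/79 - 23/3 = -1814/237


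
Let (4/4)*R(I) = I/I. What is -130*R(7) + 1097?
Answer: 967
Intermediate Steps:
R(I) = 1 (R(I) = I/I = 1)
-130*R(7) + 1097 = -130*1 + 1097 = -130 + 1097 = 967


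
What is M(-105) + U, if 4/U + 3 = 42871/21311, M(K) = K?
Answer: -1148377/10531 ≈ -109.05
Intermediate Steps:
U = -42622/10531 (U = 4/(-3 + 42871/21311) = 4/(-21062/21311) = 4*(-21311/21062) = -42622/10531 ≈ -4.0473)
M(-105) + U = -105 - 42622/10531 = -1148377/10531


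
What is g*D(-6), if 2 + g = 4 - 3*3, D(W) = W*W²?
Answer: 1512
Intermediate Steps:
D(W) = W³
g = -7 (g = -2 + (4 - 3*3) = -2 + (4 - 9) = -2 - 5 = -7)
g*D(-6) = -7*(-6)³ = -7*(-216) = 1512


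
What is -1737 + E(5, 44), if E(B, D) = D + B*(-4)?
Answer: -1713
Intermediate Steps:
E(B, D) = D - 4*B
-1737 + E(5, 44) = -1737 + (44 - 4*5) = -1737 + (44 - 20) = -1737 + 24 = -1713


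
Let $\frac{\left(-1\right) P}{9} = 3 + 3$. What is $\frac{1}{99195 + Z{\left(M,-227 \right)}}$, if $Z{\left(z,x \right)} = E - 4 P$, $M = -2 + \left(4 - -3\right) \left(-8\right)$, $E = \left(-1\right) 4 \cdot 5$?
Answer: $\frac{1}{99391} \approx 1.0061 \cdot 10^{-5}$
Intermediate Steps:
$E = -20$ ($E = \left(-4\right) 5 = -20$)
$P = -54$ ($P = - 9 \left(3 + 3\right) = \left(-9\right) 6 = -54$)
$M = -58$ ($M = -2 + \left(4 + 3\right) \left(-8\right) = -2 + 7 \left(-8\right) = -2 - 56 = -58$)
$Z{\left(z,x \right)} = 196$ ($Z{\left(z,x \right)} = -20 - -216 = -20 + 216 = 196$)
$\frac{1}{99195 + Z{\left(M,-227 \right)}} = \frac{1}{99195 + 196} = \frac{1}{99391}$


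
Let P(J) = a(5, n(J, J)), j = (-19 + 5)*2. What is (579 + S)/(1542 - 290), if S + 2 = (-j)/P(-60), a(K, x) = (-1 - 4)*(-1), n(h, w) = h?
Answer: 2913/6260 ≈ 0.46534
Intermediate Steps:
j = -28 (j = -14*2 = -28)
a(K, x) = 5 (a(K, x) = -5*(-1) = 5)
P(J) = 5
S = 18/5 (S = -2 - 1*(-28)/5 = -2 + 28*(⅕) = -2 + 28/5 = 18/5 ≈ 3.6000)
(579 + S)/(1542 - 290) = (579 + 18/5)/(1542 - 290) = (2913/5)/1252 = (2913/5)*(1/1252) = 2913/6260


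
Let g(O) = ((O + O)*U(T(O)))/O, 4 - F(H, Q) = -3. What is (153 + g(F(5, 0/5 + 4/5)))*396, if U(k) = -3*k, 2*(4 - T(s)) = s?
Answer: 59400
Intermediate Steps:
T(s) = 4 - s/2
F(H, Q) = 7 (F(H, Q) = 4 - 1*(-3) = 4 + 3 = 7)
g(O) = -24 + 3*O (g(O) = ((O + O)*(-3*(4 - O/2)))/O = ((2*O)*(-12 + 3*O/2))/O = (2*O*(-12 + 3*O/2))/O = -24 + 3*O)
(153 + g(F(5, 0/5 + 4/5)))*396 = (153 + (-24 + 3*7))*396 = (153 + (-24 + 21))*396 = (153 - 3)*396 = 150*396 = 59400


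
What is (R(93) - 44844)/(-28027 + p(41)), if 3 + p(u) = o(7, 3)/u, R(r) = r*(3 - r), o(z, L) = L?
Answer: 2181774/1149227 ≈ 1.8985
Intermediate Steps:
p(u) = -3 + 3/u
(R(93) - 44844)/(-28027 + p(41)) = (93*(3 - 1*93) - 44844)/(-28027 + (-3 + 3/41)) = (93*(3 - 93) - 44844)/(-28027 + (-3 + 3*(1/41))) = (93*(-90) - 44844)/(-28027 + (-3 + 3/41)) = (-8370 - 44844)/(-28027 - 120/41) = -53214/(-1149227/41) = -53214*(-41/1149227) = 2181774/1149227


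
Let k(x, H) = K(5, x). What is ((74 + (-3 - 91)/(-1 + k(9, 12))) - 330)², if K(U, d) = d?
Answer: 1147041/16 ≈ 71690.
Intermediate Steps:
k(x, H) = x
((74 + (-3 - 91)/(-1 + k(9, 12))) - 330)² = ((74 + (-3 - 91)/(-1 + 9)) - 330)² = ((74 - 94/8) - 330)² = ((74 - 94*⅛) - 330)² = ((74 - 47/4) - 330)² = (249/4 - 330)² = (-1071/4)² = 1147041/16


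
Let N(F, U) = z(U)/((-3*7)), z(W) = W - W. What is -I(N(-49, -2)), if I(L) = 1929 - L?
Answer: -1929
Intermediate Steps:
z(W) = 0
N(F, U) = 0 (N(F, U) = 0/((-3*7)) = 0/(-21) = 0*(-1/21) = 0)
-I(N(-49, -2)) = -(1929 - 1*0) = -(1929 + 0) = -1*1929 = -1929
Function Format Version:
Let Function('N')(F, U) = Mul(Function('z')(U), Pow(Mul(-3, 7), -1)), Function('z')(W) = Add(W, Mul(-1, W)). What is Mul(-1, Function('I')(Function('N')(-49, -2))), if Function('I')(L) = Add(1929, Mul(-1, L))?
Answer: -1929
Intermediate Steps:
Function('z')(W) = 0
Function('N')(F, U) = 0 (Function('N')(F, U) = Mul(0, Pow(Mul(-3, 7), -1)) = Mul(0, Pow(-21, -1)) = Mul(0, Rational(-1, 21)) = 0)
Mul(-1, Function('I')(Function('N')(-49, -2))) = Mul(-1, Add(1929, Mul(-1, 0))) = Mul(-1, Add(1929, 0)) = Mul(-1, 1929) = -1929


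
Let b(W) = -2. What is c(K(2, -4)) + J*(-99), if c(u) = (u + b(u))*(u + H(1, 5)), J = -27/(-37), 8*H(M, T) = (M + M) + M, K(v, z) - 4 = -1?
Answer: -20385/296 ≈ -68.868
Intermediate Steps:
K(v, z) = 3 (K(v, z) = 4 - 1 = 3)
H(M, T) = 3*M/8 (H(M, T) = ((M + M) + M)/8 = (2*M + M)/8 = (3*M)/8 = 3*M/8)
J = 27/37 (J = -27*(-1/37) = 27/37 ≈ 0.72973)
c(u) = (-2 + u)*(3/8 + u) (c(u) = (u - 2)*(u + (3/8)*1) = (-2 + u)*(u + 3/8) = (-2 + u)*(3/8 + u))
c(K(2, -4)) + J*(-99) = (-¾ + 3² - 13/8*3) + (27/37)*(-99) = (-¾ + 9 - 39/8) - 2673/37 = 27/8 - 2673/37 = -20385/296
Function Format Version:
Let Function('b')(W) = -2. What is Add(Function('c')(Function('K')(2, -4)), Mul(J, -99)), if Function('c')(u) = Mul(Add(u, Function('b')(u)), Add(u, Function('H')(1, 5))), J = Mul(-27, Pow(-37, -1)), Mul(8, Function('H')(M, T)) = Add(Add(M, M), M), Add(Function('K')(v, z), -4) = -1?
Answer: Rational(-20385, 296) ≈ -68.868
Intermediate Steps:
Function('K')(v, z) = 3 (Function('K')(v, z) = Add(4, -1) = 3)
Function('H')(M, T) = Mul(Rational(3, 8), M) (Function('H')(M, T) = Mul(Rational(1, 8), Add(Add(M, M), M)) = Mul(Rational(1, 8), Add(Mul(2, M), M)) = Mul(Rational(1, 8), Mul(3, M)) = Mul(Rational(3, 8), M))
J = Rational(27, 37) (J = Mul(-27, Rational(-1, 37)) = Rational(27, 37) ≈ 0.72973)
Function('c')(u) = Mul(Add(-2, u), Add(Rational(3, 8), u)) (Function('c')(u) = Mul(Add(u, -2), Add(u, Mul(Rational(3, 8), 1))) = Mul(Add(-2, u), Add(u, Rational(3, 8))) = Mul(Add(-2, u), Add(Rational(3, 8), u)))
Add(Function('c')(Function('K')(2, -4)), Mul(J, -99)) = Add(Add(Rational(-3, 4), Pow(3, 2), Mul(Rational(-13, 8), 3)), Mul(Rational(27, 37), -99)) = Add(Add(Rational(-3, 4), 9, Rational(-39, 8)), Rational(-2673, 37)) = Add(Rational(27, 8), Rational(-2673, 37)) = Rational(-20385, 296)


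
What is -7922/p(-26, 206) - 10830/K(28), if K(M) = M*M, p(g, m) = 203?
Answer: -600667/11368 ≈ -52.838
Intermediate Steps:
K(M) = M²
-7922/p(-26, 206) - 10830/K(28) = -7922/203 - 10830/(28²) = -7922*1/203 - 10830/784 = -7922/203 - 10830*1/784 = -7922/203 - 5415/392 = -600667/11368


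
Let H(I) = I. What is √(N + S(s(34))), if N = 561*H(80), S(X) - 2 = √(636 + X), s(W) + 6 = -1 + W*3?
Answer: √(44882 + √731) ≈ 211.92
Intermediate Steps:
s(W) = -7 + 3*W (s(W) = -6 + (-1 + W*3) = -6 + (-1 + 3*W) = -7 + 3*W)
S(X) = 2 + √(636 + X)
N = 44880 (N = 561*80 = 44880)
√(N + S(s(34))) = √(44880 + (2 + √(636 + (-7 + 3*34)))) = √(44880 + (2 + √(636 + (-7 + 102)))) = √(44880 + (2 + √(636 + 95))) = √(44880 + (2 + √731)) = √(44882 + √731)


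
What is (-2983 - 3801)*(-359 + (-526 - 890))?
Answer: 12041600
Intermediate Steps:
(-2983 - 3801)*(-359 + (-526 - 890)) = -6784*(-359 - 1416) = -6784*(-1775) = 12041600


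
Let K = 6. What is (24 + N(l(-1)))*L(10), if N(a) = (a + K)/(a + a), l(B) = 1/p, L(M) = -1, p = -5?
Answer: -19/2 ≈ -9.5000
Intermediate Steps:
l(B) = -⅕ (l(B) = 1/(-5) = -⅕)
N(a) = (6 + a)/(2*a) (N(a) = (a + 6)/(a + a) = (6 + a)/((2*a)) = (6 + a)*(1/(2*a)) = (6 + a)/(2*a))
(24 + N(l(-1)))*L(10) = (24 + (6 - ⅕)/(2*(-⅕)))*(-1) = (24 + (½)*(-5)*(29/5))*(-1) = (24 - 29/2)*(-1) = (19/2)*(-1) = -19/2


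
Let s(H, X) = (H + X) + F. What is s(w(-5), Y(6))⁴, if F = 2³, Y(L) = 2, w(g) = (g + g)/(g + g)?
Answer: 14641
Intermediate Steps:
w(g) = 1 (w(g) = (2*g)/((2*g)) = (2*g)*(1/(2*g)) = 1)
F = 8
s(H, X) = 8 + H + X (s(H, X) = (H + X) + 8 = 8 + H + X)
s(w(-5), Y(6))⁴ = (8 + 1 + 2)⁴ = 11⁴ = 14641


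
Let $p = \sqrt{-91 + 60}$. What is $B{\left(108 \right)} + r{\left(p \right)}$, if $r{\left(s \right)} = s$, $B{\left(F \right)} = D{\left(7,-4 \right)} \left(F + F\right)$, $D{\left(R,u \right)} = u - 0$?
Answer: $-864 + i \sqrt{31} \approx -864.0 + 5.5678 i$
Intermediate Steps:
$D{\left(R,u \right)} = u$ ($D{\left(R,u \right)} = u + 0 = u$)
$B{\left(F \right)} = - 8 F$ ($B{\left(F \right)} = - 4 \left(F + F\right) = - 4 \cdot 2 F = - 8 F$)
$p = i \sqrt{31}$ ($p = \sqrt{-31} = i \sqrt{31} \approx 5.5678 i$)
$B{\left(108 \right)} + r{\left(p \right)} = \left(-8\right) 108 + i \sqrt{31} = -864 + i \sqrt{31}$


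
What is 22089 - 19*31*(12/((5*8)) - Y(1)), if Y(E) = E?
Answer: 225013/10 ≈ 22501.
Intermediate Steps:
22089 - 19*31*(12/((5*8)) - Y(1)) = 22089 - 19*31*(12/((5*8)) - 1*1) = 22089 - 589*(12/40 - 1) = 22089 - 589*(12*(1/40) - 1) = 22089 - 589*(3/10 - 1) = 22089 - 589*(-7)/10 = 22089 - 1*(-4123/10) = 22089 + 4123/10 = 225013/10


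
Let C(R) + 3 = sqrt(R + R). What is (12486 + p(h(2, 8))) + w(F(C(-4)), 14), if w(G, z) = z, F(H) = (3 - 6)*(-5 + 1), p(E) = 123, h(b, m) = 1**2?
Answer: 12623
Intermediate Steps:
h(b, m) = 1
C(R) = -3 + sqrt(2)*sqrt(R) (C(R) = -3 + sqrt(R + R) = -3 + sqrt(2*R) = -3 + sqrt(2)*sqrt(R))
F(H) = 12 (F(H) = -3*(-4) = 12)
(12486 + p(h(2, 8))) + w(F(C(-4)), 14) = (12486 + 123) + 14 = 12609 + 14 = 12623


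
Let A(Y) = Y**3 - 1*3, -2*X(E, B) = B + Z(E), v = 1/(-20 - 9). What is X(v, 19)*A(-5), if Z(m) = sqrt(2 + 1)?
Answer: 1216 + 64*sqrt(3) ≈ 1326.9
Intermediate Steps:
Z(m) = sqrt(3)
v = -1/29 (v = 1/(-29) = -1/29 ≈ -0.034483)
X(E, B) = -B/2 - sqrt(3)/2 (X(E, B) = -(B + sqrt(3))/2 = -B/2 - sqrt(3)/2)
A(Y) = -3 + Y**3 (A(Y) = Y**3 - 3 = -3 + Y**3)
X(v, 19)*A(-5) = (-1/2*19 - sqrt(3)/2)*(-3 + (-5)**3) = (-19/2 - sqrt(3)/2)*(-3 - 125) = (-19/2 - sqrt(3)/2)*(-128) = 1216 + 64*sqrt(3)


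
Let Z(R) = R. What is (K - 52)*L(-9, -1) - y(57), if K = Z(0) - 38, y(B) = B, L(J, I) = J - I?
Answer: 663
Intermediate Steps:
K = -38 (K = 0 - 38 = -38)
(K - 52)*L(-9, -1) - y(57) = (-38 - 52)*(-9 - 1*(-1)) - 1*57 = -90*(-9 + 1) - 57 = -90*(-8) - 57 = 720 - 57 = 663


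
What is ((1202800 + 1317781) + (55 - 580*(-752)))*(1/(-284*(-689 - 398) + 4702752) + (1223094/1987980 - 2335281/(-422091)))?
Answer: 106168953503809983127301/5840497936003365 ≈ 1.8178e+7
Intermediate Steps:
((1202800 + 1317781) + (55 - 580*(-752)))*(1/(-284*(-689 - 398) + 4702752) + (1223094/1987980 - 2335281/(-422091))) = (2520581 + (55 + 436160))*(1/(-284*(-1087) + 4702752) + (1223094*(1/1987980) - 2335281*(-1/422091))) = (2520581 + 436215)*(1/(308708 + 4702752) + (203849/331330 + 778427/140697)) = 2956796*(1/5011460 + 286597160663/46617137010) = 2956796*(143627025339333499/23361991744013460) = 106168953503809983127301/5840497936003365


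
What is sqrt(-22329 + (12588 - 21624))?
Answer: 3*I*sqrt(3485) ≈ 177.1*I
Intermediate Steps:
sqrt(-22329 + (12588 - 21624)) = sqrt(-22329 - 9036) = sqrt(-31365) = 3*I*sqrt(3485)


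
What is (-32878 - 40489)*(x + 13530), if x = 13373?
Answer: -1973792401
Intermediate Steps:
(-32878 - 40489)*(x + 13530) = (-32878 - 40489)*(13373 + 13530) = -73367*26903 = -1973792401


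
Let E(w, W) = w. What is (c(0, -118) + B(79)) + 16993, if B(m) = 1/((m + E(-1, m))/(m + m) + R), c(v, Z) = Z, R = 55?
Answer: 73980079/4384 ≈ 16875.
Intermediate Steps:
B(m) = 1/(55 + (-1 + m)/(2*m)) (B(m) = 1/((m - 1)/(m + m) + 55) = 1/((-1 + m)/((2*m)) + 55) = 1/((-1 + m)*(1/(2*m)) + 55) = 1/((-1 + m)/(2*m) + 55) = 1/(55 + (-1 + m)/(2*m)))
(c(0, -118) + B(79)) + 16993 = (-118 + 2*79/(-1 + 111*79)) + 16993 = (-118 + 2*79/(-1 + 8769)) + 16993 = (-118 + 2*79/8768) + 16993 = (-118 + 2*79*(1/8768)) + 16993 = (-118 + 79/4384) + 16993 = -517233/4384 + 16993 = 73980079/4384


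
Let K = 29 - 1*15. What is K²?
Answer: 196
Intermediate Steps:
K = 14 (K = 29 - 15 = 14)
K² = 14² = 196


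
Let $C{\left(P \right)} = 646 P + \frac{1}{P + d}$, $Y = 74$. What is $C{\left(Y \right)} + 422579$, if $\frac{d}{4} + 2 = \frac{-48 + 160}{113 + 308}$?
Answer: $\frac{13280794043}{28234} \approx 4.7038 \cdot 10^{5}$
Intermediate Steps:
$d = - \frac{2920}{421}$ ($d = -8 + 4 \frac{-48 + 160}{113 + 308} = -8 + 4 \cdot \frac{112}{421} = -8 + \frac{448}{421} = - \frac{2920}{421} \approx -6.9359$)
$C{\left(P \right)} = \frac{1}{- \frac{2920}{421} + P} + 646 P$ ($C{\left(P \right)} = 646 P + \frac{1}{P - \frac{2920}{421}} = 646 P + \frac{1}{- \frac{2920}{421} + P} = \frac{1}{- \frac{2920}{421} + P} + 646 P$)
$C{\left(Y \right)} + 422579 = \frac{421 - 139587680 + 271966 \cdot 74^{2}}{-2920 + 421 \cdot 74} + 422579 = \frac{421 - 139587680 + 271966 \cdot 5476}{-2920 + 31154} + 422579 = \frac{421 - 139587680 + 1489285816}{28234} + 422579 = \frac{1}{28234} \cdot 1349698557 + 422579 = \frac{1349698557}{28234} + 422579 = \frac{13280794043}{28234}$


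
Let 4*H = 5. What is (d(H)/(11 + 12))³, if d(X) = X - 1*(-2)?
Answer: 2197/778688 ≈ 0.0028214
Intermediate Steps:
H = 5/4 (H = (¼)*5 = 5/4 ≈ 1.2500)
d(X) = 2 + X (d(X) = X + 2 = 2 + X)
(d(H)/(11 + 12))³ = ((2 + 5/4)/(11 + 12))³ = ((13/4)/23)³ = ((1/23)*(13/4))³ = (13/92)³ = 2197/778688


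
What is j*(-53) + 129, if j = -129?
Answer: 6966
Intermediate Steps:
j*(-53) + 129 = -129*(-53) + 129 = 6837 + 129 = 6966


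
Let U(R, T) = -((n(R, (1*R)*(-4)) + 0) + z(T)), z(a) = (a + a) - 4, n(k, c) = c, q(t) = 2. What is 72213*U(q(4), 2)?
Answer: 577704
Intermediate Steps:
z(a) = -4 + 2*a (z(a) = 2*a - 4 = -4 + 2*a)
U(R, T) = 4 - 2*T + 4*R (U(R, T) = -(((1*R)*(-4) + 0) + (-4 + 2*T)) = -((R*(-4) + 0) + (-4 + 2*T)) = -((-4*R + 0) + (-4 + 2*T)) = -(-4*R + (-4 + 2*T)) = -(-4 - 4*R + 2*T) = 4 - 2*T + 4*R)
72213*U(q(4), 2) = 72213*(4 - 2*2 + 4*2) = 72213*(4 - 4 + 8) = 72213*8 = 577704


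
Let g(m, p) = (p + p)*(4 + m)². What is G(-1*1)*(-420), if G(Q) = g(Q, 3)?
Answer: -22680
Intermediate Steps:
g(m, p) = 2*p*(4 + m)² (g(m, p) = (2*p)*(4 + m)² = 2*p*(4 + m)²)
G(Q) = 6*(4 + Q)² (G(Q) = 2*3*(4 + Q)² = 6*(4 + Q)²)
G(-1*1)*(-420) = (6*(4 - 1*1)²)*(-420) = (6*(4 - 1)²)*(-420) = (6*3²)*(-420) = (6*9)*(-420) = 54*(-420) = -22680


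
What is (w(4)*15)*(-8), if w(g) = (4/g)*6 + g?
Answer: -1200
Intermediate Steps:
w(g) = g + 24/g (w(g) = 24/g + g = g + 24/g)
(w(4)*15)*(-8) = ((4 + 24/4)*15)*(-8) = ((4 + 24*(1/4))*15)*(-8) = ((4 + 6)*15)*(-8) = (10*15)*(-8) = 150*(-8) = -1200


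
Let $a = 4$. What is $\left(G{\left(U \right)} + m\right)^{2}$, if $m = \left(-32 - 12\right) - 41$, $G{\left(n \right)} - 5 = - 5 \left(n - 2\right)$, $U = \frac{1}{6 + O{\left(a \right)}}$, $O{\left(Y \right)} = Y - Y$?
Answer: $\frac{180625}{36} \approx 5017.4$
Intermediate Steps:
$O{\left(Y \right)} = 0$
$U = \frac{1}{6}$ ($U = \frac{1}{6 + 0} = \frac{1}{6} \approx 0.16667$)
$G{\left(n \right)} = 15 - 5 n$ ($G{\left(n \right)} = 5 - 5 \left(n - 2\right) = 5 - 5 \left(-2 + n\right) = 5 - \left(-10 + 5 n\right) = 15 - 5 n$)
$m = -85$ ($m = -44 - 41 = -85$)
$\left(G{\left(U \right)} + m\right)^{2} = \left(\left(15 - \frac{5}{6}\right) - 85\right)^{2} = \left(\frac{85}{6} - 85\right)^{2} = \left(- \frac{425}{6}\right)^{2} = \frac{180625}{36}$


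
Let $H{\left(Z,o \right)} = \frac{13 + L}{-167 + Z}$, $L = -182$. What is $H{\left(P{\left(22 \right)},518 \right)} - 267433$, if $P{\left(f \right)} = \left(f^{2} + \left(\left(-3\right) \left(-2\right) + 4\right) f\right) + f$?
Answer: $- \frac{11499632}{43} \approx -2.6743 \cdot 10^{5}$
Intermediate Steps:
$P{\left(f \right)} = f^{2} + 11 f$ ($P{\left(f \right)} = \left(f^{2} + \left(6 + 4\right) f\right) + f = \left(f^{2} + 10 f\right) + f = f^{2} + 11 f$)
$H{\left(Z,o \right)} = - \frac{169}{-167 + Z}$ ($H{\left(Z,o \right)} = \frac{13 - 182}{-167 + Z} = - \frac{169}{-167 + Z}$)
$H{\left(P{\left(22 \right)},518 \right)} - 267433 = - \frac{169}{-167 + 22 \left(11 + 22\right)} - 267433 = - \frac{169}{-167 + 22 \cdot 33} - 267433 = - \frac{169}{-167 + 726} - 267433 = - \frac{169}{559} - 267433 = \left(-169\right) \frac{1}{559} - 267433 = - \frac{13}{43} - 267433 = - \frac{11499632}{43}$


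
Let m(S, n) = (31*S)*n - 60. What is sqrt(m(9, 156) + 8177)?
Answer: sqrt(51641) ≈ 227.25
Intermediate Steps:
m(S, n) = -60 + 31*S*n (m(S, n) = 31*S*n - 60 = -60 + 31*S*n)
sqrt(m(9, 156) + 8177) = sqrt((-60 + 31*9*156) + 8177) = sqrt((-60 + 43524) + 8177) = sqrt(43464 + 8177) = sqrt(51641)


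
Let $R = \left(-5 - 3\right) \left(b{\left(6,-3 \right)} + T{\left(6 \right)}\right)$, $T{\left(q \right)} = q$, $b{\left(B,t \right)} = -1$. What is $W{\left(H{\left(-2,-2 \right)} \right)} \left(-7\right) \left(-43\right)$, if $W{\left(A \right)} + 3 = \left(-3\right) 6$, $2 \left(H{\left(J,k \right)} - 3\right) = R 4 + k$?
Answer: $-6321$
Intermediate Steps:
$R = -40$ ($R = \left(-5 - 3\right) \left(-1 + 6\right) = \left(-8\right) 5 = -40$)
$H{\left(J,k \right)} = -77 + \frac{k}{2}$ ($H{\left(J,k \right)} = 3 + \frac{\left(-40\right) 4 + k}{2} = 3 + \frac{-160 + k}{2} = 3 + \left(-80 + \frac{k}{2}\right) = -77 + \frac{k}{2}$)
$W{\left(A \right)} = -21$ ($W{\left(A \right)} = -3 - 18 = -21$)
$W{\left(H{\left(-2,-2 \right)} \right)} \left(-7\right) \left(-43\right) = \left(-21\right) \left(-7\right) \left(-43\right) = 147 \left(-43\right) = -6321$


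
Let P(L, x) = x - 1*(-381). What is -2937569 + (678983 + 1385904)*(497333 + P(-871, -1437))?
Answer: 1024752988130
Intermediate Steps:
P(L, x) = 381 + x (P(L, x) = x + 381 = 381 + x)
-2937569 + (678983 + 1385904)*(497333 + P(-871, -1437)) = -2937569 + (678983 + 1385904)*(497333 + (381 - 1437)) = -2937569 + 2064887*(497333 - 1056) = -2937569 + 2064887*496277 = -2937569 + 1024755925699 = 1024752988130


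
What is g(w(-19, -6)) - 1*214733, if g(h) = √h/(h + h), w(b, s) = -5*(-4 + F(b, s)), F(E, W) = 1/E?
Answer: -214733 + √7315/770 ≈ -2.1473e+5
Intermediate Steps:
w(b, s) = 20 - 5/b (w(b, s) = -5*(-4 + 1/b) = 20 - 5/b)
g(h) = 1/(2*√h) (g(h) = √h/((2*h)) = (1/(2*h))*√h = 1/(2*√h))
g(w(-19, -6)) - 1*214733 = 1/(2*√(20 - 5/(-19))) - 1*214733 = 1/(2*√(20 - 5*(-1/19))) - 214733 = 1/(2*√(20 + 5/19)) - 214733 = 1/(2*√(385/19)) - 214733 = (√7315/385)/2 - 214733 = √7315/770 - 214733 = -214733 + √7315/770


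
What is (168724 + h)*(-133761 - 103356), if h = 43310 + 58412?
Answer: -64127344182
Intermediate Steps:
h = 101722
(168724 + h)*(-133761 - 103356) = (168724 + 101722)*(-133761 - 103356) = 270446*(-237117) = -64127344182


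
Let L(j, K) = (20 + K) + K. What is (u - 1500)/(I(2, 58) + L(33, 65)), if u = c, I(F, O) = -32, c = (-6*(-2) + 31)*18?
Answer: -363/59 ≈ -6.1525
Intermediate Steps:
c = 774 (c = (12 + 31)*18 = 43*18 = 774)
L(j, K) = 20 + 2*K
u = 774
(u - 1500)/(I(2, 58) + L(33, 65)) = (774 - 1500)/(-32 + (20 + 2*65)) = -726/(-32 + (20 + 130)) = -726/(-32 + 150) = -726/118 = -726*1/118 = -363/59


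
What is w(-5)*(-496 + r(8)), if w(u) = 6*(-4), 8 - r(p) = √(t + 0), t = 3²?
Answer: 11784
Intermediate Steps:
t = 9
r(p) = 5 (r(p) = 8 - √(9 + 0) = 8 - √9 = 8 - 1*3 = 8 - 3 = 5)
w(u) = -24
w(-5)*(-496 + r(8)) = -24*(-496 + 5) = -24*(-491) = 11784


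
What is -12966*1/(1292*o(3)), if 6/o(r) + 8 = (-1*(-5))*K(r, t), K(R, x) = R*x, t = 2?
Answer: -23771/646 ≈ -36.797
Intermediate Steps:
o(r) = 6/(-8 + 10*r) (o(r) = 6/(-8 + (-1*(-5))*(r*2)) = 6/(-8 + 5*(2*r)) = 6/(-8 + 10*r))
-12966*1/(1292*o(3)) = -12966/((34*38)*(3/(-4 + 5*3))) = -12966/(1292*(3/(-4 + 15))) = -12966/(1292*(3/11)) = -12966/3876/11 = -12966*11/3876 = -23771/646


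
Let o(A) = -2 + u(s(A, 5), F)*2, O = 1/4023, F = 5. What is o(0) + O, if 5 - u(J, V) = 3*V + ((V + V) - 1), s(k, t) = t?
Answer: -160919/4023 ≈ -40.000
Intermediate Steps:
O = 1/4023 ≈ 0.00024857
u(J, V) = 6 - 5*V (u(J, V) = 5 - (3*V + ((V + V) - 1)) = 5 - (3*V + (2*V - 1)) = 5 - (3*V + (-1 + 2*V)) = 5 - (-1 + 5*V) = 5 + (1 - 5*V) = 6 - 5*V)
o(A) = -40 (o(A) = -2 + (6 - 5*5)*2 = -2 + (6 - 25)*2 = -2 - 19*2 = -2 - 38 = -40)
o(0) + O = -40 + 1/4023 = -160919/4023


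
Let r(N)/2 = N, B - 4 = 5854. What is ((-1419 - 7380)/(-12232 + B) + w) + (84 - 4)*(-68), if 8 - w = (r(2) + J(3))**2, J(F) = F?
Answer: -34927095/6374 ≈ -5479.6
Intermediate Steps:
B = 5858 (B = 4 + 5854 = 5858)
r(N) = 2*N
w = -41 (w = 8 - (2*2 + 3)**2 = 8 - (4 + 3)**2 = 8 - 1*7**2 = 8 - 1*49 = 8 - 49 = -41)
((-1419 - 7380)/(-12232 + B) + w) + (84 - 4)*(-68) = ((-1419 - 7380)/(-12232 + 5858) - 41) + (84 - 4)*(-68) = (-8799/(-6374) - 41) + 80*(-68) = (-8799*(-1/6374) - 41) - 5440 = (8799/6374 - 41) - 5440 = -252535/6374 - 5440 = -34927095/6374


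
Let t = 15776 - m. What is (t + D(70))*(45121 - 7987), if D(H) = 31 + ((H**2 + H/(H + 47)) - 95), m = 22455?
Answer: -889404686/13 ≈ -6.8416e+7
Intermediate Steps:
t = -6679 (t = 15776 - 1*22455 = 15776 - 22455 = -6679)
D(H) = -64 + H**2 + H/(47 + H) (D(H) = 31 + ((H**2 + H/(47 + H)) - 95) = 31 + (-95 + H**2 + H/(47 + H)) = -64 + H**2 + H/(47 + H))
(t + D(70))*(45121 - 7987) = (-6679 + (-3008 + 70**3 - 63*70 + 47*70**2)/(47 + 70))*(45121 - 7987) = (-6679 + (-3008 + 343000 - 4410 + 47*4900)/117)*37134 = (-6679 + (-3008 + 343000 - 4410 + 230300)/117)*37134 = (-6679 + (1/117)*565882)*37134 = (-6679 + 565882/117)*37134 = -215561/117*37134 = -889404686/13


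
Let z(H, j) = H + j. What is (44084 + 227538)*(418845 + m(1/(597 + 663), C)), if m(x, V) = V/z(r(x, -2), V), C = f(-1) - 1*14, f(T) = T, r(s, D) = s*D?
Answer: 82709182009230/727 ≈ 1.1377e+11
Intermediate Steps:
r(s, D) = D*s
C = -15 (C = -1 - 1*14 = -1 - 14 = -15)
m(x, V) = V/(V - 2*x) (m(x, V) = V/(-2*x + V) = V/(V - 2*x))
(44084 + 227538)*(418845 + m(1/(597 + 663), C)) = (44084 + 227538)*(418845 - 15/(-15 - 2/(597 + 663))) = 271622*(418845 - 15/(-15 - 2/1260)) = 271622*(418845 - 15/(-15 - 2*1/1260)) = 271622*(418845 - 15/(-15 - 1/630)) = 271622*(418845 - 15/(-9451/630)) = 271622*(418845 - 15*(-630/9451)) = 271622*(418845 + 9450/9451) = 271622*(3958513545/9451) = 82709182009230/727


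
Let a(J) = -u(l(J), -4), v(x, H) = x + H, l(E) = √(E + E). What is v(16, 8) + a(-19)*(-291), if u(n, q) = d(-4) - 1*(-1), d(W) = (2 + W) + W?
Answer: -1431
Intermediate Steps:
d(W) = 2 + 2*W
l(E) = √2*√E (l(E) = √(2*E) = √2*√E)
v(x, H) = H + x
u(n, q) = -5 (u(n, q) = (2 + 2*(-4)) - 1*(-1) = (2 - 8) + 1 = -6 + 1 = -5)
a(J) = 5 (a(J) = -1*(-5) = 5)
v(16, 8) + a(-19)*(-291) = (8 + 16) + 5*(-291) = 24 - 1455 = -1431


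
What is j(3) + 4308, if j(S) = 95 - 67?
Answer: 4336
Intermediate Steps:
j(S) = 28
j(3) + 4308 = 28 + 4308 = 4336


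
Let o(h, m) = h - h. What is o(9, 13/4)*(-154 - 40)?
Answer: 0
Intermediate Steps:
o(h, m) = 0
o(9, 13/4)*(-154 - 40) = 0*(-154 - 40) = 0*(-194) = 0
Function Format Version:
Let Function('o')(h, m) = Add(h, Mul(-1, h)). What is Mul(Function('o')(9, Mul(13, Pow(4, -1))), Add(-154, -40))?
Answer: 0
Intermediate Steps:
Function('o')(h, m) = 0
Mul(Function('o')(9, Mul(13, Pow(4, -1))), Add(-154, -40)) = Mul(0, Add(-154, -40)) = Mul(0, -194) = 0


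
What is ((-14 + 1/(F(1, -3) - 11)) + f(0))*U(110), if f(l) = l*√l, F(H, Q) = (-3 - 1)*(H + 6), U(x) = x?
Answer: -60170/39 ≈ -1542.8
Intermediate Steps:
F(H, Q) = -24 - 4*H (F(H, Q) = -4*(6 + H) = -24 - 4*H)
f(l) = l^(3/2)
((-14 + 1/(F(1, -3) - 11)) + f(0))*U(110) = ((-14 + 1/((-24 - 4*1) - 11)) + 0^(3/2))*110 = ((-14 + 1/((-24 - 4) - 11)) + 0)*110 = ((-14 + 1/(-28 - 11)) + 0)*110 = ((-14 + 1/(-39)) + 0)*110 = ((-14 - 1/39) + 0)*110 = (-547/39 + 0)*110 = -547/39*110 = -60170/39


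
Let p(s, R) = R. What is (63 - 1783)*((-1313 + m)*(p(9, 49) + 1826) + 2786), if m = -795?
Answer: 6793508080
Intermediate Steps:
(63 - 1783)*((-1313 + m)*(p(9, 49) + 1826) + 2786) = (63 - 1783)*((-1313 - 795)*(49 + 1826) + 2786) = -1720*(-2108*1875 + 2786) = -1720*(-3952500 + 2786) = -1720*(-3949714) = 6793508080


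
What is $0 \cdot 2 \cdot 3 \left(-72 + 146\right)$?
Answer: $0$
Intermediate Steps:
$0 \cdot 2 \cdot 3 \left(-72 + 146\right) = 0 \cdot 3 \cdot 74 = 0 \cdot 74 = 0$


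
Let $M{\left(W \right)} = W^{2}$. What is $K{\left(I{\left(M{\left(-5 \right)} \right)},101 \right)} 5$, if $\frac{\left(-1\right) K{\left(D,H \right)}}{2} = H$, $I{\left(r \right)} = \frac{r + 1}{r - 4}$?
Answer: $-1010$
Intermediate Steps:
$I{\left(r \right)} = \frac{1 + r}{-4 + r}$
$K{\left(D,H \right)} = - 2 H$
$K{\left(I{\left(M{\left(-5 \right)} \right)},101 \right)} 5 = \left(-2\right) 101 \cdot 5 = \left(-202\right) 5 = -1010$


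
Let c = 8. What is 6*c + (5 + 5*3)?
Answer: 68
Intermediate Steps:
6*c + (5 + 5*3) = 6*8 + (5 + 5*3) = 48 + (5 + 15) = 48 + 20 = 68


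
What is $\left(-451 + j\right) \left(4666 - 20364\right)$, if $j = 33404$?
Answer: $-517296194$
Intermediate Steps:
$\left(-451 + j\right) \left(4666 - 20364\right) = \left(-451 + 33404\right) \left(4666 - 20364\right) = 32953 \left(-15698\right) = -517296194$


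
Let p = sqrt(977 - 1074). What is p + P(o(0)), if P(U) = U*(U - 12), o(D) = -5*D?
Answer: I*sqrt(97) ≈ 9.8489*I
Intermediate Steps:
P(U) = U*(-12 + U)
p = I*sqrt(97) (p = sqrt(-97) = I*sqrt(97) ≈ 9.8489*I)
p + P(o(0)) = I*sqrt(97) + (-5*0)*(-12 - 5*0) = I*sqrt(97) + 0*(-12 + 0) = I*sqrt(97) + 0*(-12) = I*sqrt(97) + 0 = I*sqrt(97)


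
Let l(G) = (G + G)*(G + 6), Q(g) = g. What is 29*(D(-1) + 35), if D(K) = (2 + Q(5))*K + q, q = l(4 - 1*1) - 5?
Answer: 2233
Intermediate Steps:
l(G) = 2*G*(6 + G) (l(G) = (2*G)*(6 + G) = 2*G*(6 + G))
q = 49 (q = 2*(4 - 1*1)*(6 + (4 - 1*1)) - 5 = 2*(4 - 1)*(6 + (4 - 1)) - 5 = 2*3*(6 + 3) - 5 = 2*3*9 - 5 = 54 - 5 = 49)
D(K) = 49 + 7*K (D(K) = (2 + 5)*K + 49 = 7*K + 49 = 49 + 7*K)
29*(D(-1) + 35) = 29*((49 + 7*(-1)) + 35) = 29*((49 - 7) + 35) = 29*(42 + 35) = 29*77 = 2233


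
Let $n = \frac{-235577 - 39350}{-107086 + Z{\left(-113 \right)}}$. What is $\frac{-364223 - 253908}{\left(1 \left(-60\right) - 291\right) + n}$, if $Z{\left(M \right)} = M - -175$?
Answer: $\frac{66154852144}{37290497} \approx 1774.0$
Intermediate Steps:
$Z{\left(M \right)} = 175 + M$ ($Z{\left(M \right)} = M + 175 = 175 + M$)
$n = \frac{274927}{107024}$ ($n = \frac{-235577 - 39350}{-107086 + \left(175 - 113\right)} = - \frac{274927}{-107086 + 62} = - \frac{274927}{-107024} = \left(-274927\right) \left(- \frac{1}{107024}\right) = \frac{274927}{107024} \approx 2.5688$)
$\frac{-364223 - 253908}{\left(1 \left(-60\right) - 291\right) + n} = \frac{-364223 - 253908}{\left(1 \left(-60\right) - 291\right) + \frac{274927}{107024}} = - \frac{618131}{\left(-60 - 291\right) + \frac{274927}{107024}} = - \frac{618131}{-351 + \frac{274927}{107024}} = - \frac{618131}{- \frac{37290497}{107024}} = \left(-618131\right) \left(- \frac{107024}{37290497}\right) = \frac{66154852144}{37290497}$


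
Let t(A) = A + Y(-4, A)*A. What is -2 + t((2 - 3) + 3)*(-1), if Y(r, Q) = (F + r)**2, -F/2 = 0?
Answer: -36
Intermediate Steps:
F = 0 (F = -2*0 = 0)
Y(r, Q) = r**2 (Y(r, Q) = (0 + r)**2 = r**2)
t(A) = 17*A (t(A) = A + (-4)**2*A = A + 16*A = 17*A)
-2 + t((2 - 3) + 3)*(-1) = -2 + (17*((2 - 3) + 3))*(-1) = -2 + (17*(-1 + 3))*(-1) = -2 + (17*2)*(-1) = -2 + 34*(-1) = -2 - 34 = -36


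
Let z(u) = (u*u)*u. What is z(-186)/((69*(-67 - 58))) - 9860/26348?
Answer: 14121711949/18937625 ≈ 745.70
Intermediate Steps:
z(u) = u³ (z(u) = u²*u = u³)
z(-186)/((69*(-67 - 58))) - 9860/26348 = (-186)³/((69*(-67 - 58))) - 9860/26348 = -6434856/(69*(-125)) - 9860*1/26348 = -6434856/(-8625) - 2465/6587 = -6434856*(-1/8625) - 2465/6587 = 2144952/2875 - 2465/6587 = 14121711949/18937625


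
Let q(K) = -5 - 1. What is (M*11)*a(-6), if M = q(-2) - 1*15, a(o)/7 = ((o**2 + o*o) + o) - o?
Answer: -116424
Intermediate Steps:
q(K) = -6
a(o) = 14*o**2 (a(o) = 7*(((o**2 + o*o) + o) - o) = 7*(((o**2 + o**2) + o) - o) = 7*((2*o**2 + o) - o) = 7*((o + 2*o**2) - o) = 7*(2*o**2) = 14*o**2)
M = -21 (M = -6 - 1*15 = -6 - 15 = -21)
(M*11)*a(-6) = (-21*11)*(14*(-6)**2) = -3234*36 = -231*504 = -116424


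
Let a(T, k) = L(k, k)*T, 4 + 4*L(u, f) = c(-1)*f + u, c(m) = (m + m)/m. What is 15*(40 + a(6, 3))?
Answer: 1425/2 ≈ 712.50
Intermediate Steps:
c(m) = 2 (c(m) = (2*m)/m = 2)
L(u, f) = -1 + f/2 + u/4 (L(u, f) = -1 + (2*f + u)/4 = -1 + (u + 2*f)/4 = -1 + (f/2 + u/4) = -1 + f/2 + u/4)
a(T, k) = T*(-1 + 3*k/4) (a(T, k) = (-1 + k/2 + k/4)*T = (-1 + 3*k/4)*T = T*(-1 + 3*k/4))
15*(40 + a(6, 3)) = 15*(40 + (¼)*6*(-4 + 3*3)) = 15*(40 + (¼)*6*(-4 + 9)) = 15*(40 + (¼)*6*5) = 15*(40 + 15/2) = 15*(95/2) = 1425/2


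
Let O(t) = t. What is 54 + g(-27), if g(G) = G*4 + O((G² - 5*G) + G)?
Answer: 783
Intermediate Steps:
g(G) = G² (g(G) = G*4 + ((G² - 5*G) + G) = 4*G + (G² - 4*G) = G²)
54 + g(-27) = 54 + (-27)² = 54 + 729 = 783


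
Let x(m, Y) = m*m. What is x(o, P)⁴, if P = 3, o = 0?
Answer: 0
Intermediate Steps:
x(m, Y) = m²
x(o, P)⁴ = (0²)⁴ = 0⁴ = 0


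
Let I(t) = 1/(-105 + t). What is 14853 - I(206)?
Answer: 1500152/101 ≈ 14853.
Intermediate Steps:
14853 - I(206) = 14853 - 1/(-105 + 206) = 14853 - 1/101 = 1500152/101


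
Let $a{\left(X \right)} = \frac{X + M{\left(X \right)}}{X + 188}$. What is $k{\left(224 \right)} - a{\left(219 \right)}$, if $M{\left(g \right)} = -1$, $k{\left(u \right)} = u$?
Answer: $\frac{90950}{407} \approx 223.46$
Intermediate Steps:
$a{\left(X \right)} = \frac{-1 + X}{188 + X}$ ($a{\left(X \right)} = \frac{X - 1}{X + 188} = \frac{-1 + X}{188 + X}$)
$k{\left(224 \right)} - a{\left(219 \right)} = 224 - \frac{-1 + 219}{188 + 219} = 224 - \frac{1}{407} \cdot 218 = 224 - \frac{218}{407} = \frac{90950}{407}$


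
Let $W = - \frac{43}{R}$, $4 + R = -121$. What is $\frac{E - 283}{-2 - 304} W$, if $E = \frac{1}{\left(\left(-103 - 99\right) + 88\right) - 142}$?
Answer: $\frac{3115307}{9792000} \approx 0.31815$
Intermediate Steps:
$E = - \frac{1}{256}$ ($E = \frac{1}{\left(-202 + 88\right) - 142} = \frac{1}{-114 - 142} = \frac{1}{-256} = - \frac{1}{256} \approx -0.0039063$)
$R = -125$ ($R = -4 - 121 = -125$)
$W = \frac{43}{125}$ ($W = - \frac{43}{-125} = \left(-43\right) \left(- \frac{1}{125}\right) = \frac{43}{125} \approx 0.344$)
$\frac{E - 283}{-2 - 304} W = \frac{- \frac{1}{256} - 283}{-2 - 304} \cdot \frac{43}{125} = - \frac{72449}{256 \left(-306\right)} \frac{43}{125} = \left(- \frac{72449}{256}\right) \left(- \frac{1}{306}\right) \frac{43}{125} = \frac{72449}{78336} \cdot \frac{43}{125} = \frac{3115307}{9792000}$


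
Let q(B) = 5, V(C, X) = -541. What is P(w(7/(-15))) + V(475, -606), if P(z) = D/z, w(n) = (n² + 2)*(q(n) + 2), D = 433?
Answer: -1792288/3493 ≈ -513.11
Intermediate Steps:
w(n) = 14 + 7*n² (w(n) = (n² + 2)*(5 + 2) = (2 + n²)*7 = 14 + 7*n²)
P(z) = 433/z
P(w(7/(-15))) + V(475, -606) = 433/(14 + 7*(7/(-15))²) - 541 = 433/(14 + 7*(7*(-1/15))²) - 541 = 433/(14 + 7*(-7/15)²) - 541 = 433/(14 + 7*(49/225)) - 541 = 433/(14 + 343/225) - 541 = 433/(3493/225) - 541 = 433*(225/3493) - 541 = 97425/3493 - 541 = -1792288/3493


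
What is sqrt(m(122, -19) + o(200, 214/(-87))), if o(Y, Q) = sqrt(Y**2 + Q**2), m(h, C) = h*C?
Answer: sqrt(-17544942 + 174*sqrt(75701449))/87 ≈ 46.022*I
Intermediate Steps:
m(h, C) = C*h
o(Y, Q) = sqrt(Q**2 + Y**2)
sqrt(m(122, -19) + o(200, 214/(-87))) = sqrt(-19*122 + sqrt((214/(-87))**2 + 200**2)) = sqrt(-2318 + sqrt((214*(-1/87))**2 + 40000)) = sqrt(-2318 + sqrt((-214/87)**2 + 40000)) = sqrt(-2318 + sqrt(45796/7569 + 40000)) = sqrt(-2318 + sqrt(302805796/7569)) = sqrt(-2318 + 2*sqrt(75701449)/87)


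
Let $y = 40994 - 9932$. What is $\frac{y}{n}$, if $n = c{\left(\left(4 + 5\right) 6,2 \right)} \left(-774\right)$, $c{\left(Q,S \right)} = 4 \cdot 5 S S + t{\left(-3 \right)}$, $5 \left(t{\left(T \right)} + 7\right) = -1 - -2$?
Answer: $- \frac{25885}{47214} \approx -0.54825$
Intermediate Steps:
$t{\left(T \right)} = - \frac{34}{5}$ ($t{\left(T \right)} = -7 + \frac{-1 - -2}{5} = -7 + \frac{-1 + 2}{5} = -7 + \frac{1}{5} \cdot 1 = -7 + \frac{1}{5} = - \frac{34}{5}$)
$c{\left(Q,S \right)} = - \frac{34}{5} + 20 S^{2}$ ($c{\left(Q,S \right)} = 4 \cdot 5 S S - \frac{34}{5} = 20 S S - \frac{34}{5} = 20 S^{2} - \frac{34}{5} = - \frac{34}{5} + 20 S^{2}$)
$y = 31062$
$n = - \frac{283284}{5}$ ($n = \left(- \frac{34}{5} + 20 \cdot 2^{2}\right) \left(-774\right) = \left(- \frac{34}{5} + 20 \cdot 4\right) \left(-774\right) = \left(- \frac{34}{5} + 80\right) \left(-774\right) = \frac{366}{5} \left(-774\right) = - \frac{283284}{5} \approx -56657.0$)
$\frac{y}{n} = \frac{31062}{- \frac{283284}{5}} = 31062 \left(- \frac{5}{283284}\right) = - \frac{25885}{47214}$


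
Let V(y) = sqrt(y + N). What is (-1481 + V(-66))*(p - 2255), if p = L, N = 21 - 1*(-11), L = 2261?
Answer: -8886 + 6*I*sqrt(34) ≈ -8886.0 + 34.986*I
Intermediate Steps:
N = 32 (N = 21 + 11 = 32)
p = 2261
V(y) = sqrt(32 + y) (V(y) = sqrt(y + 32) = sqrt(32 + y))
(-1481 + V(-66))*(p - 2255) = (-1481 + sqrt(32 - 66))*(2261 - 2255) = (-1481 + sqrt(-34))*6 = (-1481 + I*sqrt(34))*6 = -8886 + 6*I*sqrt(34)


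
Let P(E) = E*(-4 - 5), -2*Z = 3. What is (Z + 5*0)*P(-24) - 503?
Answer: -827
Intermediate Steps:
Z = -3/2 (Z = -½*3 = -3/2 ≈ -1.5000)
P(E) = -9*E (P(E) = E*(-9) = -9*E)
(Z + 5*0)*P(-24) - 503 = (-3/2 + 5*0)*(-9*(-24)) - 503 = (-3/2 + 0)*216 - 503 = -3/2*216 - 503 = -324 - 503 = -827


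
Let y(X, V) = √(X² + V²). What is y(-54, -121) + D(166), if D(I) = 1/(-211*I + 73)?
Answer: -1/34953 + √17557 ≈ 132.50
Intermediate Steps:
y(X, V) = √(V² + X²)
D(I) = 1/(73 - 211*I)
y(-54, -121) + D(166) = √((-121)² + (-54)²) - 1/(-73 + 211*166) = √(14641 + 2916) - 1/(-73 + 35026) = √17557 - 1/34953 = -1/34953 + √17557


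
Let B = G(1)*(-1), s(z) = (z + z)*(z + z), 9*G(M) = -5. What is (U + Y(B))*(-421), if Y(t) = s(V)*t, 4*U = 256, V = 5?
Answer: -452996/9 ≈ -50333.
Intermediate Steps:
G(M) = -5/9 (G(M) = (⅑)*(-5) = -5/9)
U = 64 (U = (¼)*256 = 64)
s(z) = 4*z² (s(z) = (2*z)*(2*z) = 4*z²)
B = 5/9 (B = -5/9*(-1) = 5/9 ≈ 0.55556)
Y(t) = 100*t (Y(t) = (4*5²)*t = (4*25)*t = 100*t)
(U + Y(B))*(-421) = (64 + 100*(5/9))*(-421) = (64 + 500/9)*(-421) = (1076/9)*(-421) = -452996/9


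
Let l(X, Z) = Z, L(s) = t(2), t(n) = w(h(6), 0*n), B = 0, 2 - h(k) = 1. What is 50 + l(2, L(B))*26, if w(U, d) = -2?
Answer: -2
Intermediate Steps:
h(k) = 1 (h(k) = 2 - 1*1 = 2 - 1 = 1)
t(n) = -2
L(s) = -2
50 + l(2, L(B))*26 = 50 - 2*26 = 50 - 52 = -2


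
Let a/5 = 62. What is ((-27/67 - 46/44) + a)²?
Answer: 206847588025/2172676 ≈ 95204.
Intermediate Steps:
a = 310 (a = 5*62 = 310)
((-27/67 - 46/44) + a)² = ((-27/67 - 46/44) + 310)² = ((-27*1/67 - 46*1/44) + 310)² = ((-27/67 - 23/22) + 310)² = (-2135/1474 + 310)² = (454805/1474)² = 206847588025/2172676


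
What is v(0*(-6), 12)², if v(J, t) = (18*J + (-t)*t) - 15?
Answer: 25281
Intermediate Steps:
v(J, t) = -15 - t² + 18*J (v(J, t) = (18*J - t²) - 15 = (-t² + 18*J) - 15 = -15 - t² + 18*J)
v(0*(-6), 12)² = (-15 - 1*12² + 18*(0*(-6)))² = (-15 - 1*144 + 18*0)² = (-15 - 144 + 0)² = (-159)² = 25281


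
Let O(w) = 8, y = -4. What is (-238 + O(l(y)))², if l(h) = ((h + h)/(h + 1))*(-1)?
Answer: 52900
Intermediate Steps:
l(h) = -2*h/(1 + h) (l(h) = ((2*h)/(1 + h))*(-1) = (2*h/(1 + h))*(-1) = -2*h/(1 + h))
(-238 + O(l(y)))² = (-238 + 8)² = (-230)² = 52900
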